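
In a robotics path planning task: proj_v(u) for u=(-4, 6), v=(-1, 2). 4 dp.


u.v = 16, |v| = sqrt(5) = 2.2361
Scalar projection = u.v / |v| = 16 / sqrt(5) = 7.1554

7.1554


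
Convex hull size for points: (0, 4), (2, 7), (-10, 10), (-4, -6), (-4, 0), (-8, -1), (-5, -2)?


Convex hull vertices (CCW): (-10, 10), (-8, -1), (-4, -6), (2, 7)
Count = 4

4


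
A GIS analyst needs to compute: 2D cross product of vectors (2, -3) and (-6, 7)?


u x v = u_x*v_y - u_y*v_x = 2*7 - (-3)*(-6)
= 14 - 18 = -4

-4


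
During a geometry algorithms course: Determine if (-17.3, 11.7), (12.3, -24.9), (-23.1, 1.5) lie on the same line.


Cross product: (12.3-(-17.3))*(1.5-11.7) - ((-24.9)-11.7)*((-23.1)-(-17.3))
= -514.2

No, not collinear


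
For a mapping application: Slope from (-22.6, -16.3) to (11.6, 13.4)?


slope = (y2-y1)/(x2-x1) = (13.4-(-16.3))/(11.6-(-22.6)) = 29.7/34.2 = 0.8684

0.8684


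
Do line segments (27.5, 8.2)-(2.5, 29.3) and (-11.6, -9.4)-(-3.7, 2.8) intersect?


Cross products: d1=-337.98, d2=133.71, d3=1265.01, d4=793.32
d1*d2 < 0 and d3*d4 < 0? no

No, they don't intersect


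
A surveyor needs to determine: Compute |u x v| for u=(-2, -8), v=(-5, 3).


|u x v| = |(-2)*3 - (-8)*(-5)|
= |(-6) - 40| = 46

46


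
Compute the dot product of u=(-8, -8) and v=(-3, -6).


u . v = u_x*v_x + u_y*v_y = (-8)*(-3) + (-8)*(-6)
= 24 + 48 = 72

72


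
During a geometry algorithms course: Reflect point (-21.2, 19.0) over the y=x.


Reflection over y=x: (x,y) -> (y,x)
(-21.2, 19) -> (19, -21.2)

(19, -21.2)


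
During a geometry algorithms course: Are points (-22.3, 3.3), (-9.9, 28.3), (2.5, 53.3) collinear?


Cross product: ((-9.9)-(-22.3))*(53.3-3.3) - (28.3-3.3)*(2.5-(-22.3))
= 0

Yes, collinear


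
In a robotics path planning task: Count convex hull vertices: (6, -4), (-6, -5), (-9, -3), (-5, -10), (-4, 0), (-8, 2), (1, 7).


Convex hull vertices (CCW): (-9, -3), (-5, -10), (6, -4), (1, 7), (-8, 2)
Count = 5

5


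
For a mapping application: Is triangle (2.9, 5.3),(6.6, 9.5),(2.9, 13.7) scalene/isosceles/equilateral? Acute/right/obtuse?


Side lengths squared: AB^2=31.33, BC^2=31.33, CA^2=70.56
Sorted: [31.33, 31.33, 70.56]
By sides: Isosceles, By angles: Obtuse

Isosceles, Obtuse


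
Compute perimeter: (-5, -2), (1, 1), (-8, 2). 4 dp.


Sides: (-5, -2)->(1, 1): sqrt(45) = 6.708204, (1, 1)->(-8, 2): sqrt(82) = 9.055385, (-8, 2)->(-5, -2): sqrt(25) = 5
Sum = 20.763589
Perimeter = 20.7636

20.7636


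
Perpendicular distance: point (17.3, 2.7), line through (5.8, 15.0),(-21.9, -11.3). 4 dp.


|cross product| = 643.16
|line direction| = sqrt(1458.98) = 38.1966
Distance = 643.16/sqrt(1458.98) = 16.8381

16.8381


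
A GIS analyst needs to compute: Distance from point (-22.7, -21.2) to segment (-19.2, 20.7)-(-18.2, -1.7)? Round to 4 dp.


Project P onto AB: t = 1 (clamped to [0,1])
Closest point on segment: (-18.2, -1.7)
Distance: 20.0125

20.0125


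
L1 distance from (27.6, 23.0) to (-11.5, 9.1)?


|27.6-(-11.5)| + |23-9.1| = 39.1 + 13.9 = 53

53


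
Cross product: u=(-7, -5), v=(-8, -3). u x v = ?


u x v = u_x*v_y - u_y*v_x = (-7)*(-3) - (-5)*(-8)
= 21 - 40 = -19

-19


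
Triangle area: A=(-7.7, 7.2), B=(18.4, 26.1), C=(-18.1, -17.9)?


Area = |x_A(y_B-y_C) + x_B(y_C-y_A) + x_C(y_A-y_B)|/2
= |(-338.8) + (-461.84) + 342.09|/2
= 458.55/2 = 229.275

229.275


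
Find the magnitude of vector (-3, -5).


|u| = sqrt((-3)^2 + (-5)^2) = sqrt(34) = 5.831

5.831


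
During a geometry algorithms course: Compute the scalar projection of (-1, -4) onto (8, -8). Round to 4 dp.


u.v = 24, |v| = sqrt(128) = 11.3137
Scalar projection = u.v / |v| = 24 / sqrt(128) = 2.1213

2.1213


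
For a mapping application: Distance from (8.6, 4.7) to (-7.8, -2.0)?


dx=-16.4, dy=-6.7
d^2 = (-16.4)^2 + (-6.7)^2 = 313.85
d = sqrt(313.85) = 17.7158

17.7158


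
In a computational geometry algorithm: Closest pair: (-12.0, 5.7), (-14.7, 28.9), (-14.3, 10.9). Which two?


d(P0,P1) = 23.3566, d(P0,P2) = 5.6859, d(P1,P2) = 18.0044
Closest: P0 and P2

Closest pair: (-12.0, 5.7) and (-14.3, 10.9), distance = 5.6859


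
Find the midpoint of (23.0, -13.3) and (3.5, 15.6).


M = ((23+3.5)/2, ((-13.3)+15.6)/2)
= (13.25, 1.15)

(13.25, 1.15)


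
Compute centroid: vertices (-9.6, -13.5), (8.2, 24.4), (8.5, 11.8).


Centroid = ((x_A+x_B+x_C)/3, (y_A+y_B+y_C)/3)
= (((-9.6)+8.2+8.5)/3, ((-13.5)+24.4+11.8)/3)
= (2.3667, 7.5667)

(2.3667, 7.5667)


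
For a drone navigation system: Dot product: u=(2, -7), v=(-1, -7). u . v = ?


u . v = u_x*v_x + u_y*v_y = 2*(-1) + (-7)*(-7)
= (-2) + 49 = 47

47


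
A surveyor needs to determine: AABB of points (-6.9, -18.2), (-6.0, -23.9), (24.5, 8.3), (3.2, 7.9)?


x range: [-6.9, 24.5]
y range: [-23.9, 8.3]
Bounding box: (-6.9,-23.9) to (24.5,8.3)

(-6.9,-23.9) to (24.5,8.3)


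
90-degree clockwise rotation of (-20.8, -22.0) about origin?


90° CW: (x,y) -> (y, -x)
(-20.8,-22) -> (-22, 20.8)

(-22, 20.8)


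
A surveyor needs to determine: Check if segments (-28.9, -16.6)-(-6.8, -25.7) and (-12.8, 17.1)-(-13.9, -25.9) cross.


Cross products: d1=-655.23, d2=305.08, d3=891.28, d4=-69.03
d1*d2 < 0 and d3*d4 < 0? yes

Yes, they intersect


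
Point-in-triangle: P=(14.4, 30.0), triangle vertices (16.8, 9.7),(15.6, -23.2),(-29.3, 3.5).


Cross products: AB x AP = -103.32, BC x BP = -2356.64, CA x CP = 950.71
All same sign? no

No, outside


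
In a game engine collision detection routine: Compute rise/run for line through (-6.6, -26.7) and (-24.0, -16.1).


slope = (y2-y1)/(x2-x1) = ((-16.1)-(-26.7))/((-24)-(-6.6)) = 10.6/(-17.4) = -0.6092

-0.6092


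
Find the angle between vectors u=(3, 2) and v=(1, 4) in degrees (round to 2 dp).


u.v = 11, |u| = sqrt(13) = 3.6056, |v| = sqrt(17) = 4.1231
cos(theta) = u.v/(|u||v|) = 11/sqrt(221) = 0.73994
theta = acos(0.73994) = 42.27 degrees

42.27 degrees


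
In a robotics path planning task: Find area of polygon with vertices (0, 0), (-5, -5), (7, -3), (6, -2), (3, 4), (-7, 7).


Shoelace sum: (0*(-5) - (-5)*0) + ((-5)*(-3) - 7*(-5)) + (7*(-2) - 6*(-3)) + (6*4 - 3*(-2)) + (3*7 - (-7)*4) + ((-7)*0 - 0*7)
= 133
Area = |133|/2 = 66.5

66.5


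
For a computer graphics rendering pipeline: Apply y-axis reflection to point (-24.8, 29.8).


Reflection over y-axis: (x,y) -> (-x,y)
(-24.8, 29.8) -> (24.8, 29.8)

(24.8, 29.8)


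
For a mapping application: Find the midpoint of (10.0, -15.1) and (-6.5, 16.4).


M = ((10+(-6.5))/2, ((-15.1)+16.4)/2)
= (1.75, 0.65)

(1.75, 0.65)


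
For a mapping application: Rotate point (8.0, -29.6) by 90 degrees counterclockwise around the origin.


90° CCW: (x,y) -> (-y, x)
(8,-29.6) -> (29.6, 8)

(29.6, 8)


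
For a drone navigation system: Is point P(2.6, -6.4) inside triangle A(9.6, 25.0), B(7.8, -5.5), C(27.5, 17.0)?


Cross products: AB x AP = -156.98, BC x BP = 99.27, CA x CP = 618.06
All same sign? no

No, outside


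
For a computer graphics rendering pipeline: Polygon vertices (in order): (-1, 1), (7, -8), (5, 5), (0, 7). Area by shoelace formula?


Shoelace sum: ((-1)*(-8) - 7*1) + (7*5 - 5*(-8)) + (5*7 - 0*5) + (0*1 - (-1)*7)
= 118
Area = |118|/2 = 59

59


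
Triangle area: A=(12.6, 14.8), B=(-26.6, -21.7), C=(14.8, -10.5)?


Area = |x_A(y_B-y_C) + x_B(y_C-y_A) + x_C(y_A-y_B)|/2
= |(-141.12) + 672.98 + 540.2|/2
= 1072.06/2 = 536.03

536.03


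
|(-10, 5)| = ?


|u| = sqrt((-10)^2 + 5^2) = sqrt(125) = 11.1803

11.1803


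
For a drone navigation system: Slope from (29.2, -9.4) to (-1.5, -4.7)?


slope = (y2-y1)/(x2-x1) = ((-4.7)-(-9.4))/((-1.5)-29.2) = 4.7/(-30.7) = -0.1531

-0.1531


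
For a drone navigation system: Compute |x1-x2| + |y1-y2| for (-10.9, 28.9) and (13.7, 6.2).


|(-10.9)-13.7| + |28.9-6.2| = 24.6 + 22.7 = 47.3

47.3


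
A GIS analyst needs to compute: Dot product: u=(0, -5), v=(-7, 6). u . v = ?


u . v = u_x*v_x + u_y*v_y = 0*(-7) + (-5)*6
= 0 + (-30) = -30

-30


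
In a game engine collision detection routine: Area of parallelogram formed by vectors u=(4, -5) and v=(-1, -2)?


|u x v| = |4*(-2) - (-5)*(-1)|
= |(-8) - 5| = 13

13


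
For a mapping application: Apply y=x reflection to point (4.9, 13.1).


Reflection over y=x: (x,y) -> (y,x)
(4.9, 13.1) -> (13.1, 4.9)

(13.1, 4.9)


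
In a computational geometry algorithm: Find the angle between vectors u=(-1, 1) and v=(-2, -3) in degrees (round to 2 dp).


u.v = -1, |u| = sqrt(2) = 1.4142, |v| = sqrt(13) = 3.6056
cos(theta) = u.v/(|u||v|) = -1/sqrt(26) = -0.196116
theta = acos(-0.196116) = 101.31 degrees

101.31 degrees


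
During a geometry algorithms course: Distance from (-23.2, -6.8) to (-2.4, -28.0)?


dx=20.8, dy=-21.2
d^2 = 20.8^2 + (-21.2)^2 = 882.08
d = sqrt(882.08) = 29.6998

29.6998


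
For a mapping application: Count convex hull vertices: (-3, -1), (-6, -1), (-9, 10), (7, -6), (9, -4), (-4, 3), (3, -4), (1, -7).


Convex hull vertices (CCW): (-9, 10), (-6, -1), (1, -7), (7, -6), (9, -4)
Count = 5

5


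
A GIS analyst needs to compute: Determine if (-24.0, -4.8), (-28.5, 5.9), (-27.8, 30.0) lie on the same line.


Cross product: ((-28.5)-(-24))*(30-(-4.8)) - (5.9-(-4.8))*((-27.8)-(-24))
= -115.94

No, not collinear


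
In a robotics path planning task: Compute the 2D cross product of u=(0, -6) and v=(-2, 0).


u x v = u_x*v_y - u_y*v_x = 0*0 - (-6)*(-2)
= 0 - 12 = -12

-12


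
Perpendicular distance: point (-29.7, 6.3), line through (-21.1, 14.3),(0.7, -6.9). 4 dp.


|cross product| = 356.72
|line direction| = sqrt(924.68) = 30.4086
Distance = 356.72/sqrt(924.68) = 11.7309

11.7309


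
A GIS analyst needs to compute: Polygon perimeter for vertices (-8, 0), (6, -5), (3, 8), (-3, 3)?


Sides: (-8, 0)->(6, -5): sqrt(221) = 14.866069, (6, -5)->(3, 8): sqrt(178) = 13.341664, (3, 8)->(-3, 3): sqrt(61) = 7.81025, (-3, 3)->(-8, 0): sqrt(34) = 5.830952
Sum = 41.848935
Perimeter = 41.8489

41.8489


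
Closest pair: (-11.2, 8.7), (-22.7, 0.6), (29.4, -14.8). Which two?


d(P0,P1) = 14.0663, d(P0,P2) = 46.9107, d(P1,P2) = 54.3284
Closest: P0 and P1

Closest pair: (-11.2, 8.7) and (-22.7, 0.6), distance = 14.0663


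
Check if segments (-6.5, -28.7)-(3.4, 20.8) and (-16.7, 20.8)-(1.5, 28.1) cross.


Cross products: d1=-975.36, d2=-146.73, d3=994.95, d4=166.32
d1*d2 < 0 and d3*d4 < 0? no

No, they don't intersect


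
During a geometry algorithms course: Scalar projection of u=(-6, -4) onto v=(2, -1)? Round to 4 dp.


u.v = -8, |v| = sqrt(5) = 2.2361
Scalar projection = u.v / |v| = -8 / sqrt(5) = -3.5777

-3.5777


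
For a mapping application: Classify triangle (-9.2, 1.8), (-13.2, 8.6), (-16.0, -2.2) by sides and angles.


Side lengths squared: AB^2=62.24, BC^2=124.48, CA^2=62.24
Sorted: [62.24, 62.24, 124.48]
By sides: Isosceles, By angles: Right

Isosceles, Right


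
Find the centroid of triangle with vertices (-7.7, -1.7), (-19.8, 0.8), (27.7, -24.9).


Centroid = ((x_A+x_B+x_C)/3, (y_A+y_B+y_C)/3)
= (((-7.7)+(-19.8)+27.7)/3, ((-1.7)+0.8+(-24.9))/3)
= (0.0667, -8.6)

(0.0667, -8.6)


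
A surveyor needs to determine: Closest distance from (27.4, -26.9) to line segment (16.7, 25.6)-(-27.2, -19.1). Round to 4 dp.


Project P onto AB: t = 0.4782 (clamped to [0,1])
Closest point on segment: (-4.2923, 4.2251)
Distance: 44.4205

44.4205


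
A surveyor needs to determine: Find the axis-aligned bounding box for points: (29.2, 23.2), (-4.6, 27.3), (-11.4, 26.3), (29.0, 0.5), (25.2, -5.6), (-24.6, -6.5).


x range: [-24.6, 29.2]
y range: [-6.5, 27.3]
Bounding box: (-24.6,-6.5) to (29.2,27.3)

(-24.6,-6.5) to (29.2,27.3)


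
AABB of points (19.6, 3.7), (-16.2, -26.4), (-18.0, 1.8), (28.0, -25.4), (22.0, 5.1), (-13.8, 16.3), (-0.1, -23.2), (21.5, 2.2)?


x range: [-18, 28]
y range: [-26.4, 16.3]
Bounding box: (-18,-26.4) to (28,16.3)

(-18,-26.4) to (28,16.3)


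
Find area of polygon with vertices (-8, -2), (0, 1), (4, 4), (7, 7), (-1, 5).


Shoelace sum: ((-8)*1 - 0*(-2)) + (0*4 - 4*1) + (4*7 - 7*4) + (7*5 - (-1)*7) + ((-1)*(-2) - (-8)*5)
= 72
Area = |72|/2 = 36

36


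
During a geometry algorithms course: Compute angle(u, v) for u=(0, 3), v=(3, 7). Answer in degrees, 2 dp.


u.v = 21, |u| = sqrt(9) = 3, |v| = sqrt(58) = 7.6158
cos(theta) = u.v/(|u||v|) = 21/sqrt(522) = 0.919145
theta = acos(0.919145) = 23.2 degrees

23.2 degrees


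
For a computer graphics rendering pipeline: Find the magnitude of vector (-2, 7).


|u| = sqrt((-2)^2 + 7^2) = sqrt(53) = 7.2801

7.2801


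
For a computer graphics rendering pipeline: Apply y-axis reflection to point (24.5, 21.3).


Reflection over y-axis: (x,y) -> (-x,y)
(24.5, 21.3) -> (-24.5, 21.3)

(-24.5, 21.3)


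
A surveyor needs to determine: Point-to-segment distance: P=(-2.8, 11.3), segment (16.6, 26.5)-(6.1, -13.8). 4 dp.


Project P onto AB: t = 0.4706 (clamped to [0,1])
Closest point on segment: (11.6582, 7.533)
Distance: 14.9409

14.9409


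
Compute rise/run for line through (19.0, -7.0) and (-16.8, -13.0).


slope = (y2-y1)/(x2-x1) = ((-13)-(-7))/((-16.8)-19) = (-6)/(-35.8) = 0.1676

0.1676


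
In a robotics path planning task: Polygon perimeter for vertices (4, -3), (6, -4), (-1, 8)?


Sides: (4, -3)->(6, -4): sqrt(5) = 2.236068, (6, -4)->(-1, 8): sqrt(193) = 13.892444, (-1, 8)->(4, -3): sqrt(146) = 12.083046
Sum = 28.211558
Perimeter = 28.2116

28.2116


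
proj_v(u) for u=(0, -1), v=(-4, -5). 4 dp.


u.v = 5, |v| = sqrt(41) = 6.4031
Scalar projection = u.v / |v| = 5 / sqrt(41) = 0.7809

0.7809


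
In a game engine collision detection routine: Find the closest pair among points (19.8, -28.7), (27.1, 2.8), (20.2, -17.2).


d(P0,P1) = 32.3348, d(P0,P2) = 11.507, d(P1,P2) = 21.1568
Closest: P0 and P2

Closest pair: (19.8, -28.7) and (20.2, -17.2), distance = 11.507


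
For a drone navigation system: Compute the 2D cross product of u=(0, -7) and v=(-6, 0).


u x v = u_x*v_y - u_y*v_x = 0*0 - (-7)*(-6)
= 0 - 42 = -42

-42


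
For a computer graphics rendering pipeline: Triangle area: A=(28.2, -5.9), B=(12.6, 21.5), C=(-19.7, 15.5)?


Area = |x_A(y_B-y_C) + x_B(y_C-y_A) + x_C(y_A-y_B)|/2
= |169.2 + 269.64 + 539.78|/2
= 978.62/2 = 489.31

489.31


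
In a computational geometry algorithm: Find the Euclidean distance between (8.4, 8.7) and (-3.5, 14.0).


dx=-11.9, dy=5.3
d^2 = (-11.9)^2 + 5.3^2 = 169.7
d = sqrt(169.7) = 13.0269

13.0269


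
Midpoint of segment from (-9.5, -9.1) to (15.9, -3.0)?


M = (((-9.5)+15.9)/2, ((-9.1)+(-3))/2)
= (3.2, -6.05)

(3.2, -6.05)


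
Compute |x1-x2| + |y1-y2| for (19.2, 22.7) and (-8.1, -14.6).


|19.2-(-8.1)| + |22.7-(-14.6)| = 27.3 + 37.3 = 64.6

64.6


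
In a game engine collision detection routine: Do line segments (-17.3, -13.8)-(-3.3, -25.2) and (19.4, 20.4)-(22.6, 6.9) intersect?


Cross products: d1=-604.89, d2=-452.37, d3=897.18, d4=744.66
d1*d2 < 0 and d3*d4 < 0? no

No, they don't intersect


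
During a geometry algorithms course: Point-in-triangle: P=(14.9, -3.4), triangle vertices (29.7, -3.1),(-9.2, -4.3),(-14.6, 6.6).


Cross products: AB x AP = -6.09, BC x BP = -267.55, CA x CP = -156.85
All same sign? yes

Yes, inside


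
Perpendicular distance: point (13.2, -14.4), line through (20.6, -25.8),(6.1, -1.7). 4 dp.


|cross product| = 13.04
|line direction| = sqrt(791.06) = 28.1258
Distance = 13.04/sqrt(791.06) = 0.4636

0.4636


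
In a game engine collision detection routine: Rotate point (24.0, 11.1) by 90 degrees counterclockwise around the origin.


90° CCW: (x,y) -> (-y, x)
(24,11.1) -> (-11.1, 24)

(-11.1, 24)


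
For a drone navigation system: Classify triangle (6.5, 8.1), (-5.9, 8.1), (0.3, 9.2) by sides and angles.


Side lengths squared: AB^2=153.76, BC^2=39.65, CA^2=39.65
Sorted: [39.65, 39.65, 153.76]
By sides: Isosceles, By angles: Obtuse

Isosceles, Obtuse


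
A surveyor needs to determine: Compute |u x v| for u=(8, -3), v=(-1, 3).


|u x v| = |8*3 - (-3)*(-1)|
= |24 - 3| = 21

21


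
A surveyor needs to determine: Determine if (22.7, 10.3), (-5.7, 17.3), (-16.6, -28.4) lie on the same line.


Cross product: ((-5.7)-22.7)*((-28.4)-10.3) - (17.3-10.3)*((-16.6)-22.7)
= 1374.18

No, not collinear


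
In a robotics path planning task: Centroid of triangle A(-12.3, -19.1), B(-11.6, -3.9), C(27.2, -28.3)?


Centroid = ((x_A+x_B+x_C)/3, (y_A+y_B+y_C)/3)
= (((-12.3)+(-11.6)+27.2)/3, ((-19.1)+(-3.9)+(-28.3))/3)
= (1.1, -17.1)

(1.1, -17.1)


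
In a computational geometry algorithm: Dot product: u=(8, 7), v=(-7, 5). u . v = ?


u . v = u_x*v_x + u_y*v_y = 8*(-7) + 7*5
= (-56) + 35 = -21

-21


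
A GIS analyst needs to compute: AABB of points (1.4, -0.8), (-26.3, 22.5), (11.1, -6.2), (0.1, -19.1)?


x range: [-26.3, 11.1]
y range: [-19.1, 22.5]
Bounding box: (-26.3,-19.1) to (11.1,22.5)

(-26.3,-19.1) to (11.1,22.5)


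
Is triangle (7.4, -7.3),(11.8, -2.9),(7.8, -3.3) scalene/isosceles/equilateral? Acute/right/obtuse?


Side lengths squared: AB^2=38.72, BC^2=16.16, CA^2=16.16
Sorted: [16.16, 16.16, 38.72]
By sides: Isosceles, By angles: Obtuse

Isosceles, Obtuse


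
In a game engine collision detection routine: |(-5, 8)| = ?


|u| = sqrt((-5)^2 + 8^2) = sqrt(89) = 9.434

9.434


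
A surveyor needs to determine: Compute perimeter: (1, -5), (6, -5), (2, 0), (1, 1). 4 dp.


Sides: (1, -5)->(6, -5): sqrt(25) = 5, (6, -5)->(2, 0): sqrt(41) = 6.403124, (2, 0)->(1, 1): sqrt(2) = 1.414214, (1, 1)->(1, -5): sqrt(36) = 6
Sum = 18.817338
Perimeter = 18.8173

18.8173


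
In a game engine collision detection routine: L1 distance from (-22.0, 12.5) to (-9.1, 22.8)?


|(-22)-(-9.1)| + |12.5-22.8| = 12.9 + 10.3 = 23.2

23.2


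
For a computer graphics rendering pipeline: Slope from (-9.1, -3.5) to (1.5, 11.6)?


slope = (y2-y1)/(x2-x1) = (11.6-(-3.5))/(1.5-(-9.1)) = 15.1/10.6 = 1.4245

1.4245


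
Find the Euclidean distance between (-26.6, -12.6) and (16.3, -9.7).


dx=42.9, dy=2.9
d^2 = 42.9^2 + 2.9^2 = 1848.82
d = sqrt(1848.82) = 42.9979

42.9979


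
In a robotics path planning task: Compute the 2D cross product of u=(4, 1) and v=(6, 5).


u x v = u_x*v_y - u_y*v_x = 4*5 - 1*6
= 20 - 6 = 14

14


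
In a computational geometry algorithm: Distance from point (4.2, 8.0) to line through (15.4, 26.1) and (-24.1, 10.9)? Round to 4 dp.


|cross product| = 544.71
|line direction| = sqrt(1791.29) = 42.3236
Distance = 544.71/sqrt(1791.29) = 12.8701

12.8701


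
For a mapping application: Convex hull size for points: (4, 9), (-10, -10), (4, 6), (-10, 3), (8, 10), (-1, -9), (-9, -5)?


Convex hull vertices (CCW): (-10, -10), (-1, -9), (8, 10), (4, 9), (-10, 3)
Count = 5

5


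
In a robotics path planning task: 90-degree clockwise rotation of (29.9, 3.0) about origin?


90° CW: (x,y) -> (y, -x)
(29.9,3) -> (3, -29.9)

(3, -29.9)


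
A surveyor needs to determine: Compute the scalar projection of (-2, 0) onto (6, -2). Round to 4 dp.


u.v = -12, |v| = sqrt(40) = 6.3246
Scalar projection = u.v / |v| = -12 / sqrt(40) = -1.8974

-1.8974


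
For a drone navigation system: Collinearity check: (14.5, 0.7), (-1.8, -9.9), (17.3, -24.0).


Cross product: ((-1.8)-14.5)*((-24)-0.7) - ((-9.9)-0.7)*(17.3-14.5)
= 432.29

No, not collinear


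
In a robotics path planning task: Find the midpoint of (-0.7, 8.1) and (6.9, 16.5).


M = (((-0.7)+6.9)/2, (8.1+16.5)/2)
= (3.1, 12.3)

(3.1, 12.3)


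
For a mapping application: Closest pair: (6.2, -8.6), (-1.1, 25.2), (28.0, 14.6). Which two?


d(P0,P1) = 34.5793, d(P0,P2) = 31.8352, d(P1,P2) = 30.9705
Closest: P1 and P2

Closest pair: (-1.1, 25.2) and (28.0, 14.6), distance = 30.9705


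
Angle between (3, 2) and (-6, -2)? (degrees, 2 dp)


u.v = -22, |u| = sqrt(13) = 3.6056, |v| = sqrt(40) = 6.3246
cos(theta) = u.v/(|u||v|) = -22/sqrt(520) = -0.964764
theta = acos(-0.964764) = 164.74 degrees

164.74 degrees


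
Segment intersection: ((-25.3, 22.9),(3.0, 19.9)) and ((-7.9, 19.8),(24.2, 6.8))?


Cross products: d1=-126.69, d2=144.91, d3=-35.53, d4=-307.13
d1*d2 < 0 and d3*d4 < 0? no

No, they don't intersect


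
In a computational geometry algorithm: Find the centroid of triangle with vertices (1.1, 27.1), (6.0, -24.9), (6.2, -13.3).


Centroid = ((x_A+x_B+x_C)/3, (y_A+y_B+y_C)/3)
= ((1.1+6+6.2)/3, (27.1+(-24.9)+(-13.3))/3)
= (4.4333, -3.7)

(4.4333, -3.7)


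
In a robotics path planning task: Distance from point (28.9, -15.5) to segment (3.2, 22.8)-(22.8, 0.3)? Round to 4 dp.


Project P onto AB: t = 1 (clamped to [0,1])
Closest point on segment: (22.8, 0.3)
Distance: 16.9366

16.9366


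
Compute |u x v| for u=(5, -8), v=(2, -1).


|u x v| = |5*(-1) - (-8)*2|
= |(-5) - (-16)| = 11

11


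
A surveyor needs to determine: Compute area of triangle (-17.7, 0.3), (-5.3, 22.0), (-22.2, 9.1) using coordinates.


Area = |x_A(y_B-y_C) + x_B(y_C-y_A) + x_C(y_A-y_B)|/2
= |(-228.33) + (-46.64) + 481.74|/2
= 206.77/2 = 103.385

103.385


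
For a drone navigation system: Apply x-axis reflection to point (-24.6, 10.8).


Reflection over x-axis: (x,y) -> (x,-y)
(-24.6, 10.8) -> (-24.6, -10.8)

(-24.6, -10.8)


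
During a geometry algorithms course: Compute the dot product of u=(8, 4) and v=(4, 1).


u . v = u_x*v_x + u_y*v_y = 8*4 + 4*1
= 32 + 4 = 36

36


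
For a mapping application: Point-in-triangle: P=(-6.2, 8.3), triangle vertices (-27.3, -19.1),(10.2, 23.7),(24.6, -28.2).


Cross products: AB x AP = 124.42, BC x BP = -1072.92, CA x CP = -1614.07
All same sign? no

No, outside


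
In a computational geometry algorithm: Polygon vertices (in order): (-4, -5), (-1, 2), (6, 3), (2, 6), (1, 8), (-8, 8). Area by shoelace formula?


Shoelace sum: ((-4)*2 - (-1)*(-5)) + ((-1)*3 - 6*2) + (6*6 - 2*3) + (2*8 - 1*6) + (1*8 - (-8)*8) + ((-8)*(-5) - (-4)*8)
= 156
Area = |156|/2 = 78

78


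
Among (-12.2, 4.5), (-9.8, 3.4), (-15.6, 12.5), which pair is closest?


d(P0,P1) = 2.6401, d(P0,P2) = 8.6925, d(P1,P2) = 10.7912
Closest: P0 and P1

Closest pair: (-12.2, 4.5) and (-9.8, 3.4), distance = 2.6401


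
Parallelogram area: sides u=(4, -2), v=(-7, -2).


|u x v| = |4*(-2) - (-2)*(-7)|
= |(-8) - 14| = 22

22


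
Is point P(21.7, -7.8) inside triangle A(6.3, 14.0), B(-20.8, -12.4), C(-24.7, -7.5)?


Cross products: AB x AP = 997.34, BC x BP = -226.19, CA x CP = -1006.9
All same sign? no

No, outside


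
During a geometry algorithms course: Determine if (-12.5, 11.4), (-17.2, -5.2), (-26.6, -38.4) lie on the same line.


Cross product: ((-17.2)-(-12.5))*((-38.4)-11.4) - ((-5.2)-11.4)*((-26.6)-(-12.5))
= 0

Yes, collinear


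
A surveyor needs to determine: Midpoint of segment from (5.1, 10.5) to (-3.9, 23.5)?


M = ((5.1+(-3.9))/2, (10.5+23.5)/2)
= (0.6, 17)

(0.6, 17)


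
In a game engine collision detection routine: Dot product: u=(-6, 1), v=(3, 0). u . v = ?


u . v = u_x*v_x + u_y*v_y = (-6)*3 + 1*0
= (-18) + 0 = -18

-18


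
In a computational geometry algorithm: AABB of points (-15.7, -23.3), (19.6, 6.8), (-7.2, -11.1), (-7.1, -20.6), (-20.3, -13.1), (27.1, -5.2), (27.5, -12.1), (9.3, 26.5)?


x range: [-20.3, 27.5]
y range: [-23.3, 26.5]
Bounding box: (-20.3,-23.3) to (27.5,26.5)

(-20.3,-23.3) to (27.5,26.5)


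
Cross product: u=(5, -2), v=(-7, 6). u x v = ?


u x v = u_x*v_y - u_y*v_x = 5*6 - (-2)*(-7)
= 30 - 14 = 16

16


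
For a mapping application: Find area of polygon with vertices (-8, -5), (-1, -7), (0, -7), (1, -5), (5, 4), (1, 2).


Shoelace sum: ((-8)*(-7) - (-1)*(-5)) + ((-1)*(-7) - 0*(-7)) + (0*(-5) - 1*(-7)) + (1*4 - 5*(-5)) + (5*2 - 1*4) + (1*(-5) - (-8)*2)
= 111
Area = |111|/2 = 55.5

55.5


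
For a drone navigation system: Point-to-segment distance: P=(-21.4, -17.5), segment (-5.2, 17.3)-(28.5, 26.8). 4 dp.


Project P onto AB: t = 0 (clamped to [0,1])
Closest point on segment: (-5.2, 17.3)
Distance: 38.3859

38.3859


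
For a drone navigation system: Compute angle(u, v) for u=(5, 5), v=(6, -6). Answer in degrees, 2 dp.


u.v = 0, |u| = sqrt(50) = 7.0711, |v| = sqrt(72) = 8.4853
cos(theta) = u.v/(|u||v|) = 0/sqrt(3600) = 0
theta = acos(0) = 90 degrees

90 degrees


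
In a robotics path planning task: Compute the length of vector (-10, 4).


|u| = sqrt((-10)^2 + 4^2) = sqrt(116) = 10.7703

10.7703


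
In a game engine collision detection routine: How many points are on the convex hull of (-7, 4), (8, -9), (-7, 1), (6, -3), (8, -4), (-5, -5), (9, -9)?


Convex hull vertices (CCW): (-7, 1), (-5, -5), (8, -9), (9, -9), (8, -4), (-7, 4)
Count = 6

6


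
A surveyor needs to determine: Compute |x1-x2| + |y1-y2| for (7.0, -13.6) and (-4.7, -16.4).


|7-(-4.7)| + |(-13.6)-(-16.4)| = 11.7 + 2.8 = 14.5

14.5


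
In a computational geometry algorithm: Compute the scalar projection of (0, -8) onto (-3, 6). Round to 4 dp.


u.v = -48, |v| = sqrt(45) = 6.7082
Scalar projection = u.v / |v| = -48 / sqrt(45) = -7.1554

-7.1554


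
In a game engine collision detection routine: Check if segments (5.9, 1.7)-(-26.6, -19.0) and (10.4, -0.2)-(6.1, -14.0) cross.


Cross products: d1=-70.27, d2=-429.76, d3=154.9, d4=514.39
d1*d2 < 0 and d3*d4 < 0? no

No, they don't intersect


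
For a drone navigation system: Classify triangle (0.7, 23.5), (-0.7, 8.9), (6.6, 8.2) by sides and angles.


Side lengths squared: AB^2=215.12, BC^2=53.78, CA^2=268.9
Sorted: [53.78, 215.12, 268.9]
By sides: Scalene, By angles: Right

Scalene, Right


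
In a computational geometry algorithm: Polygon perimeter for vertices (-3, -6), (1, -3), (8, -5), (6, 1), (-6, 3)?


Sides: (-3, -6)->(1, -3): sqrt(25) = 5, (1, -3)->(8, -5): sqrt(53) = 7.28011, (8, -5)->(6, 1): sqrt(40) = 6.324555, (6, 1)->(-6, 3): sqrt(148) = 12.165525, (-6, 3)->(-3, -6): sqrt(90) = 9.486833
Sum = 40.257023
Perimeter = 40.257

40.257


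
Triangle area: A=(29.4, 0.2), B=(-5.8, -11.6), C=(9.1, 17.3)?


Area = |x_A(y_B-y_C) + x_B(y_C-y_A) + x_C(y_A-y_B)|/2
= |(-849.66) + (-99.18) + 107.38|/2
= 841.46/2 = 420.73

420.73


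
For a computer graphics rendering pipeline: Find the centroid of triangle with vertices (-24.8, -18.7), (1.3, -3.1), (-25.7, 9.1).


Centroid = ((x_A+x_B+x_C)/3, (y_A+y_B+y_C)/3)
= (((-24.8)+1.3+(-25.7))/3, ((-18.7)+(-3.1)+9.1)/3)
= (-16.4, -4.2333)

(-16.4, -4.2333)


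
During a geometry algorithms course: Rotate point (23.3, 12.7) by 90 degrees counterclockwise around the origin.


90° CCW: (x,y) -> (-y, x)
(23.3,12.7) -> (-12.7, 23.3)

(-12.7, 23.3)


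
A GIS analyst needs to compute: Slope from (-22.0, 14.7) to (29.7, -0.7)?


slope = (y2-y1)/(x2-x1) = ((-0.7)-14.7)/(29.7-(-22)) = (-15.4)/51.7 = -0.2979

-0.2979


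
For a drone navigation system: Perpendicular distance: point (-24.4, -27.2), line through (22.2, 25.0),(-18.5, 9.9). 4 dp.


|cross product| = 1420.88
|line direction| = sqrt(1884.5) = 43.4108
Distance = 1420.88/sqrt(1884.5) = 32.731

32.731


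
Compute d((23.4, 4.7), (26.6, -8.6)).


dx=3.2, dy=-13.3
d^2 = 3.2^2 + (-13.3)^2 = 187.13
d = sqrt(187.13) = 13.6795

13.6795


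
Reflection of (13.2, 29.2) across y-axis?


Reflection over y-axis: (x,y) -> (-x,y)
(13.2, 29.2) -> (-13.2, 29.2)

(-13.2, 29.2)


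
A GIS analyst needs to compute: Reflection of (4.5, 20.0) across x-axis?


Reflection over x-axis: (x,y) -> (x,-y)
(4.5, 20) -> (4.5, -20)

(4.5, -20)


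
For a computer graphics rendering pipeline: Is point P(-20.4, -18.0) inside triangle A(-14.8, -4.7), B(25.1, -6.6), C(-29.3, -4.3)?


Cross products: AB x AP = -541.31, BC x BP = 724.81, CA x CP = -195.09
All same sign? no

No, outside


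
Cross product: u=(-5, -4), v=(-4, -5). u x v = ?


u x v = u_x*v_y - u_y*v_x = (-5)*(-5) - (-4)*(-4)
= 25 - 16 = 9

9


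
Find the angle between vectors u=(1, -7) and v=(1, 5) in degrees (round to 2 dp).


u.v = -34, |u| = sqrt(50) = 7.0711, |v| = sqrt(26) = 5.099
cos(theta) = u.v/(|u||v|) = -34/sqrt(1300) = -0.94299
theta = acos(-0.94299) = 160.56 degrees

160.56 degrees


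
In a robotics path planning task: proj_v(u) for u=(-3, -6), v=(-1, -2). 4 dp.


u.v = 15, |v| = sqrt(5) = 2.2361
Scalar projection = u.v / |v| = 15 / sqrt(5) = 6.7082

6.7082


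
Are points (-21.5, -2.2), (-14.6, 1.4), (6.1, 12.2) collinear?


Cross product: ((-14.6)-(-21.5))*(12.2-(-2.2)) - (1.4-(-2.2))*(6.1-(-21.5))
= 0

Yes, collinear


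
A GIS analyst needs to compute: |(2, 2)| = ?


|u| = sqrt(2^2 + 2^2) = sqrt(8) = 2.8284

2.8284


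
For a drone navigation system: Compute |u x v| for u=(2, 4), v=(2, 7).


|u x v| = |2*7 - 4*2|
= |14 - 8| = 6

6


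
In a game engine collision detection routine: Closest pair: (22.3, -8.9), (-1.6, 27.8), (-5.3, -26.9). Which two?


d(P0,P1) = 43.7961, d(P0,P2) = 32.9509, d(P1,P2) = 54.825
Closest: P0 and P2

Closest pair: (22.3, -8.9) and (-5.3, -26.9), distance = 32.9509


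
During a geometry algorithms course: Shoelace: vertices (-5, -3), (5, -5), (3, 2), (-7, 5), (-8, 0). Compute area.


Shoelace sum: ((-5)*(-5) - 5*(-3)) + (5*2 - 3*(-5)) + (3*5 - (-7)*2) + ((-7)*0 - (-8)*5) + ((-8)*(-3) - (-5)*0)
= 158
Area = |158|/2 = 79

79


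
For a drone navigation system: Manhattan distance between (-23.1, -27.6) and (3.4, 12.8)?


|(-23.1)-3.4| + |(-27.6)-12.8| = 26.5 + 40.4 = 66.9

66.9


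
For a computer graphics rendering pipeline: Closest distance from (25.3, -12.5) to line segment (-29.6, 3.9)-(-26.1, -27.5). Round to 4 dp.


Project P onto AB: t = 0.7084 (clamped to [0,1])
Closest point on segment: (-27.1207, -18.3431)
Distance: 52.7453

52.7453


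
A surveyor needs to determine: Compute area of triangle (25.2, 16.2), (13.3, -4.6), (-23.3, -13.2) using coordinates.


Area = |x_A(y_B-y_C) + x_B(y_C-y_A) + x_C(y_A-y_B)|/2
= |216.72 + (-391.02) + (-484.64)|/2
= 658.94/2 = 329.47

329.47


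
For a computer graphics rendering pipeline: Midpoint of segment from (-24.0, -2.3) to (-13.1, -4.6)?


M = (((-24)+(-13.1))/2, ((-2.3)+(-4.6))/2)
= (-18.55, -3.45)

(-18.55, -3.45)


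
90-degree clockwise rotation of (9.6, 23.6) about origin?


90° CW: (x,y) -> (y, -x)
(9.6,23.6) -> (23.6, -9.6)

(23.6, -9.6)


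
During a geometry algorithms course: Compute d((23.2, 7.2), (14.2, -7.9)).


dx=-9, dy=-15.1
d^2 = (-9)^2 + (-15.1)^2 = 309.01
d = sqrt(309.01) = 17.5787

17.5787


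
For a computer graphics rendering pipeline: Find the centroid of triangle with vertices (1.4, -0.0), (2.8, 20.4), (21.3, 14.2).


Centroid = ((x_A+x_B+x_C)/3, (y_A+y_B+y_C)/3)
= ((1.4+2.8+21.3)/3, (0+20.4+14.2)/3)
= (8.5, 11.5333)

(8.5, 11.5333)


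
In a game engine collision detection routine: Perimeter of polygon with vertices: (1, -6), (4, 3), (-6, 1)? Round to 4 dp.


Sides: (1, -6)->(4, 3): sqrt(90) = 9.486833, (4, 3)->(-6, 1): sqrt(104) = 10.198039, (-6, 1)->(1, -6): sqrt(98) = 9.899495
Sum = 29.584367
Perimeter = 29.5844

29.5844


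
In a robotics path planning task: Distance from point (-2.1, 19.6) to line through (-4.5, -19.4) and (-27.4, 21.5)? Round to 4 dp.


|cross product| = 991.26
|line direction| = sqrt(2197.22) = 46.8745
Distance = 991.26/sqrt(2197.22) = 21.1471

21.1471


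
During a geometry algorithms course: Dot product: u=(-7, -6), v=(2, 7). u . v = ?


u . v = u_x*v_x + u_y*v_y = (-7)*2 + (-6)*7
= (-14) + (-42) = -56

-56


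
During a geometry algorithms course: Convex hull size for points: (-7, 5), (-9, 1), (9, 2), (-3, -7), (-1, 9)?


Convex hull vertices (CCW): (-9, 1), (-3, -7), (9, 2), (-1, 9), (-7, 5)
Count = 5

5


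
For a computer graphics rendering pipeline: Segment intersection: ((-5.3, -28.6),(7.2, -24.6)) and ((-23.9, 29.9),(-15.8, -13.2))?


Cross products: d1=327.81, d2=898.96, d3=805.65, d4=234.5
d1*d2 < 0 and d3*d4 < 0? no

No, they don't intersect


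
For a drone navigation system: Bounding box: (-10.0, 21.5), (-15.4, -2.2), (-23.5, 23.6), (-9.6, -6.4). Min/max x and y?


x range: [-23.5, -9.6]
y range: [-6.4, 23.6]
Bounding box: (-23.5,-6.4) to (-9.6,23.6)

(-23.5,-6.4) to (-9.6,23.6)


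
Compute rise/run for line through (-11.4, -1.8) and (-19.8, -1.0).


slope = (y2-y1)/(x2-x1) = ((-1)-(-1.8))/((-19.8)-(-11.4)) = 0.8/(-8.4) = -0.0952

-0.0952


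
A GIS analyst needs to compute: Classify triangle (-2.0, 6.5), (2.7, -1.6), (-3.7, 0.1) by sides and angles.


Side lengths squared: AB^2=87.7, BC^2=43.85, CA^2=43.85
Sorted: [43.85, 43.85, 87.7]
By sides: Isosceles, By angles: Right

Isosceles, Right


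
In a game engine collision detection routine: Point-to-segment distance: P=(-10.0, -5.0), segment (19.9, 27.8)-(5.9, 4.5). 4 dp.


Project P onto AB: t = 1 (clamped to [0,1])
Closest point on segment: (5.9, 4.5)
Distance: 18.5219

18.5219


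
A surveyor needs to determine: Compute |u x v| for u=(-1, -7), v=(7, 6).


|u x v| = |(-1)*6 - (-7)*7|
= |(-6) - (-49)| = 43

43


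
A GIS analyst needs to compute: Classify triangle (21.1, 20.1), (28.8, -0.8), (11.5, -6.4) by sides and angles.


Side lengths squared: AB^2=496.1, BC^2=330.65, CA^2=794.41
Sorted: [330.65, 496.1, 794.41]
By sides: Scalene, By angles: Acute

Scalene, Acute


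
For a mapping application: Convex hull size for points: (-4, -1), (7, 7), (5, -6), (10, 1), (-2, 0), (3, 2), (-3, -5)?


Convex hull vertices (CCW): (-4, -1), (-3, -5), (5, -6), (10, 1), (7, 7)
Count = 5

5


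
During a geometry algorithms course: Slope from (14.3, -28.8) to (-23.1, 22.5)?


slope = (y2-y1)/(x2-x1) = (22.5-(-28.8))/((-23.1)-14.3) = 51.3/(-37.4) = -1.3717

-1.3717


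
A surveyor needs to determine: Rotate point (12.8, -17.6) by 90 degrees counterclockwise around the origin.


90° CCW: (x,y) -> (-y, x)
(12.8,-17.6) -> (17.6, 12.8)

(17.6, 12.8)


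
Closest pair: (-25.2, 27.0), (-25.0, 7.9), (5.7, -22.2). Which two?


d(P0,P1) = 19.101, d(P0,P2) = 58.0986, d(P1,P2) = 42.9942
Closest: P0 and P1

Closest pair: (-25.2, 27.0) and (-25.0, 7.9), distance = 19.101


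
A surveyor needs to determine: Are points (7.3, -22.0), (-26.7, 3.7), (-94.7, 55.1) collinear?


Cross product: ((-26.7)-7.3)*(55.1-(-22)) - (3.7-(-22))*((-94.7)-7.3)
= 0

Yes, collinear


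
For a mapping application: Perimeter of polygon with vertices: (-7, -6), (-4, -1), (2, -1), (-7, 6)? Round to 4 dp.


Sides: (-7, -6)->(-4, -1): sqrt(34) = 5.830952, (-4, -1)->(2, -1): sqrt(36) = 6, (2, -1)->(-7, 6): sqrt(130) = 11.401754, (-7, 6)->(-7, -6): sqrt(144) = 12
Sum = 35.232706
Perimeter = 35.2327

35.2327


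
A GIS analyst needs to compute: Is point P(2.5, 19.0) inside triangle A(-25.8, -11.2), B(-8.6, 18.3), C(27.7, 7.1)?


Cross products: AB x AP = -315.41, BC x BP = 149.73, CA x CP = -1097.81
All same sign? no

No, outside


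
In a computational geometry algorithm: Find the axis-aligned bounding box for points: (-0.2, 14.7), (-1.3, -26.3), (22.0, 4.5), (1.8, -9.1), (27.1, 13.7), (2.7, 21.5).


x range: [-1.3, 27.1]
y range: [-26.3, 21.5]
Bounding box: (-1.3,-26.3) to (27.1,21.5)

(-1.3,-26.3) to (27.1,21.5)


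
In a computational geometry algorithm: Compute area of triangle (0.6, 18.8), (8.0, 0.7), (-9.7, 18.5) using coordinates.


Area = |x_A(y_B-y_C) + x_B(y_C-y_A) + x_C(y_A-y_B)|/2
= |(-10.68) + (-2.4) + (-175.57)|/2
= 188.65/2 = 94.325

94.325


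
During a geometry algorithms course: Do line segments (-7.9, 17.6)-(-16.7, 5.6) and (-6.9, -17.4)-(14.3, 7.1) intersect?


Cross products: d1=766.5, d2=727.7, d3=320, d4=358.8
d1*d2 < 0 and d3*d4 < 0? no

No, they don't intersect


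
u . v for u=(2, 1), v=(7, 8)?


u . v = u_x*v_x + u_y*v_y = 2*7 + 1*8
= 14 + 8 = 22

22


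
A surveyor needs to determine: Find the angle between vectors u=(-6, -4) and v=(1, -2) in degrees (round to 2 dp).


u.v = 2, |u| = sqrt(52) = 7.2111, |v| = sqrt(5) = 2.2361
cos(theta) = u.v/(|u||v|) = 2/sqrt(260) = 0.124035
theta = acos(0.124035) = 82.87 degrees

82.87 degrees


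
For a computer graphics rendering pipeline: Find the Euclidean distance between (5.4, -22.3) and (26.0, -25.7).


dx=20.6, dy=-3.4
d^2 = 20.6^2 + (-3.4)^2 = 435.92
d = sqrt(435.92) = 20.8787

20.8787


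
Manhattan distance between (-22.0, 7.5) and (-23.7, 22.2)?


|(-22)-(-23.7)| + |7.5-22.2| = 1.7 + 14.7 = 16.4

16.4


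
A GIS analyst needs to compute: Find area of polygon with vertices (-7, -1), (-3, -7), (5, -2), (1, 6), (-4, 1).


Shoelace sum: ((-7)*(-7) - (-3)*(-1)) + ((-3)*(-2) - 5*(-7)) + (5*6 - 1*(-2)) + (1*1 - (-4)*6) + ((-4)*(-1) - (-7)*1)
= 155
Area = |155|/2 = 77.5

77.5


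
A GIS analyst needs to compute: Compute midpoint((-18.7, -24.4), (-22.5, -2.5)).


M = (((-18.7)+(-22.5))/2, ((-24.4)+(-2.5))/2)
= (-20.6, -13.45)

(-20.6, -13.45)


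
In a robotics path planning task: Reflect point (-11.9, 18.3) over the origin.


Reflection over origin: (x,y) -> (-x,-y)
(-11.9, 18.3) -> (11.9, -18.3)

(11.9, -18.3)


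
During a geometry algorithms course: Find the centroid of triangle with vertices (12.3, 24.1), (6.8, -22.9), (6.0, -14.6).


Centroid = ((x_A+x_B+x_C)/3, (y_A+y_B+y_C)/3)
= ((12.3+6.8+6)/3, (24.1+(-22.9)+(-14.6))/3)
= (8.3667, -4.4667)

(8.3667, -4.4667)


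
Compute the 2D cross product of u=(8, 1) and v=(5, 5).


u x v = u_x*v_y - u_y*v_x = 8*5 - 1*5
= 40 - 5 = 35

35


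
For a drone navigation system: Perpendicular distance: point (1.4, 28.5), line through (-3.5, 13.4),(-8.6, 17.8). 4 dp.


|cross product| = 98.57
|line direction| = sqrt(45.37) = 6.7357
Distance = 98.57/sqrt(45.37) = 14.6339

14.6339


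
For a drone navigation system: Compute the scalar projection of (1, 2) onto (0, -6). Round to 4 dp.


u.v = -12, |v| = sqrt(36) = 6
Scalar projection = u.v / |v| = -12 / sqrt(36) = -2

-2


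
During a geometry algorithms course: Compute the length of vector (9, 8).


|u| = sqrt(9^2 + 8^2) = sqrt(145) = 12.0416

12.0416


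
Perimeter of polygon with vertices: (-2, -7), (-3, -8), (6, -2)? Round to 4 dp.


Sides: (-2, -7)->(-3, -8): sqrt(2) = 1.414214, (-3, -8)->(6, -2): sqrt(117) = 10.816654, (6, -2)->(-2, -7): sqrt(89) = 9.433981
Sum = 21.664849
Perimeter = 21.6648

21.6648


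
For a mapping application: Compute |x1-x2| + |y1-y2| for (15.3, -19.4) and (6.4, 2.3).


|15.3-6.4| + |(-19.4)-2.3| = 8.9 + 21.7 = 30.6

30.6


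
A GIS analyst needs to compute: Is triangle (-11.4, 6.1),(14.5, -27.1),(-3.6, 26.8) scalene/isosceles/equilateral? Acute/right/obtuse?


Side lengths squared: AB^2=1773.05, BC^2=3232.82, CA^2=489.33
Sorted: [489.33, 1773.05, 3232.82]
By sides: Scalene, By angles: Obtuse

Scalene, Obtuse


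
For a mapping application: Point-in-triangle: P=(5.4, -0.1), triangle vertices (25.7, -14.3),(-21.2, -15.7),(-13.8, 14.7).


Cross products: AB x AP = -694.4, BC x BP = -693.2, CA x CP = -27.8
All same sign? yes

Yes, inside


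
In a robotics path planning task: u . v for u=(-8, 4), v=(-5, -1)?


u . v = u_x*v_x + u_y*v_y = (-8)*(-5) + 4*(-1)
= 40 + (-4) = 36

36


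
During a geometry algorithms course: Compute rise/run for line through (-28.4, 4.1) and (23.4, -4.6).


slope = (y2-y1)/(x2-x1) = ((-4.6)-4.1)/(23.4-(-28.4)) = (-8.7)/51.8 = -0.168

-0.168


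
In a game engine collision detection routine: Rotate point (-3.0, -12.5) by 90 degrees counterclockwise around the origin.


90° CCW: (x,y) -> (-y, x)
(-3,-12.5) -> (12.5, -3)

(12.5, -3)


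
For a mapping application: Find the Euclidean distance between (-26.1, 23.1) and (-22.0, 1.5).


dx=4.1, dy=-21.6
d^2 = 4.1^2 + (-21.6)^2 = 483.37
d = sqrt(483.37) = 21.9857

21.9857
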